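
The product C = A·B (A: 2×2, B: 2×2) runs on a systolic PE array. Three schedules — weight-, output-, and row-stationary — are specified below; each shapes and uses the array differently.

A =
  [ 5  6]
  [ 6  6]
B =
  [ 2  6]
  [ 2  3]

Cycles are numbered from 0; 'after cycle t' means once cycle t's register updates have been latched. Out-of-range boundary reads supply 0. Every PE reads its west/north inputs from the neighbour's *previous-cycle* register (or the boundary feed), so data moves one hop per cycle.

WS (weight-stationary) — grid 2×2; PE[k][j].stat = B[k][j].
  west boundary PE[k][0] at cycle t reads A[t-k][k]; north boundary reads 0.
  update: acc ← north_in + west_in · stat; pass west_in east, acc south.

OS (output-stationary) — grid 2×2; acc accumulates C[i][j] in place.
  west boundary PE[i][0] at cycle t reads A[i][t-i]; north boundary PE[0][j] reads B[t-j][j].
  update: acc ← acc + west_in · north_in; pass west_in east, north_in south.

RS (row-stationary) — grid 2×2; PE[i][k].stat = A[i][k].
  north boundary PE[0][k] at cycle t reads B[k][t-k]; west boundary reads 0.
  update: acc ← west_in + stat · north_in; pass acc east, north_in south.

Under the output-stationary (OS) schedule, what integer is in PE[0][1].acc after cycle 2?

OS 2×2: PE[0][1] cycle-by-cycle (with neighbour feeds):
  0: (0,0).acc=10  regs=<5,2>
  0: (0,1).acc=0  regs=<0,0>
  1: (0,0).acc=22  regs=<6,2>
  1: (0,1).acc=30  regs=<5,6>
  2: (0,0).acc=22  regs=<0,0>
  2: (0,1).acc=48  regs=<6,3>

PE[0][1].acc = 48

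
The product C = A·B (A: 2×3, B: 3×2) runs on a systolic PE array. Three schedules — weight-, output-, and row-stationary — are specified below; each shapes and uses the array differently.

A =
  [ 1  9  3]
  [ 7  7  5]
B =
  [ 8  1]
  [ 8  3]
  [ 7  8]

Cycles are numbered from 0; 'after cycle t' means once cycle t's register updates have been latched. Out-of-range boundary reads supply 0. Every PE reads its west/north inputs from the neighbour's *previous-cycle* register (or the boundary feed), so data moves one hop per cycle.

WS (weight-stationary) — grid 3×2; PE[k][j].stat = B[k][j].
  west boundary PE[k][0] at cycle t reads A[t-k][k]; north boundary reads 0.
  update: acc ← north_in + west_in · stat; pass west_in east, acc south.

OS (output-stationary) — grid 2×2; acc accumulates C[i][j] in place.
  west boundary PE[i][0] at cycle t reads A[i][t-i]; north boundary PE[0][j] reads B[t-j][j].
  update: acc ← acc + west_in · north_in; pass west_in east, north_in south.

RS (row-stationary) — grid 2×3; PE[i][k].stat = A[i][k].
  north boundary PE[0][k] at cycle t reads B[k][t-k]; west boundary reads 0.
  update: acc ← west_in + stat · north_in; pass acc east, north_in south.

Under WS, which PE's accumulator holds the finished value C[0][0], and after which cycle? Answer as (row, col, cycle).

WS: C[0][0] accumulates in PE[2][0]:
  step 0 · PE2,0: acc=0; fwd→0 fwd↓0
  step 1 · PE2,0: acc=0; fwd→0 fwd↓0
  step 2 · PE2,0: acc=101; fwd→3 fwd↓101

(row, col, cycle) = (2, 0, 2)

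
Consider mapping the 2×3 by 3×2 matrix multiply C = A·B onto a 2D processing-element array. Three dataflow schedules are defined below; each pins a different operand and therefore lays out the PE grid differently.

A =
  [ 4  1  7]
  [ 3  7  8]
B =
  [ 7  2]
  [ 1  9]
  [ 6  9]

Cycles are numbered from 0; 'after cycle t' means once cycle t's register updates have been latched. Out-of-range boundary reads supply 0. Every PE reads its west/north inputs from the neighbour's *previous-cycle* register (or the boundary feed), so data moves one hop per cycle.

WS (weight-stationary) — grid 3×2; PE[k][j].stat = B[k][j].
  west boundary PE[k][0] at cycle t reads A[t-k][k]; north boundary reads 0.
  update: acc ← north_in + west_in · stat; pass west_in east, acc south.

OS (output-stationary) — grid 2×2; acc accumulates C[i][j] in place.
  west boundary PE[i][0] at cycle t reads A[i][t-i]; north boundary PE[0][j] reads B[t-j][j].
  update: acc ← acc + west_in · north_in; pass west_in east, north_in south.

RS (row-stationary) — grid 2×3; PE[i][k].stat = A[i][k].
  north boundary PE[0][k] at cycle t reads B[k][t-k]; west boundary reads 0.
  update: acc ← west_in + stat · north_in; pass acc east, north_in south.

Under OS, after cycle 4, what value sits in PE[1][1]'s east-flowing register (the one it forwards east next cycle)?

OS on a 2×2 grid — tracing PE[1][1] and its feeders:
  c0 r0c1: 0 / 0 / 0
  c0 r1c0: 0 / 0 / 0
  c0 r1c1: 0 / 0 / 0
  c1 r0c1: 8 / 4 / 2
  c1 r1c0: 21 / 3 / 7
  c1 r1c1: 0 / 0 / 0
  c2 r0c1: 17 / 1 / 9
  c2 r1c0: 28 / 7 / 1
  c2 r1c1: 6 / 3 / 2
  c3 r0c1: 80 / 7 / 9
  c3 r1c0: 76 / 8 / 6
  c3 r1c1: 69 / 7 / 9
  c4 r0c1: 80 / 0 / 0
  c4 r1c0: 76 / 0 / 0
  c4 r1c1: 141 / 8 / 9

register = 8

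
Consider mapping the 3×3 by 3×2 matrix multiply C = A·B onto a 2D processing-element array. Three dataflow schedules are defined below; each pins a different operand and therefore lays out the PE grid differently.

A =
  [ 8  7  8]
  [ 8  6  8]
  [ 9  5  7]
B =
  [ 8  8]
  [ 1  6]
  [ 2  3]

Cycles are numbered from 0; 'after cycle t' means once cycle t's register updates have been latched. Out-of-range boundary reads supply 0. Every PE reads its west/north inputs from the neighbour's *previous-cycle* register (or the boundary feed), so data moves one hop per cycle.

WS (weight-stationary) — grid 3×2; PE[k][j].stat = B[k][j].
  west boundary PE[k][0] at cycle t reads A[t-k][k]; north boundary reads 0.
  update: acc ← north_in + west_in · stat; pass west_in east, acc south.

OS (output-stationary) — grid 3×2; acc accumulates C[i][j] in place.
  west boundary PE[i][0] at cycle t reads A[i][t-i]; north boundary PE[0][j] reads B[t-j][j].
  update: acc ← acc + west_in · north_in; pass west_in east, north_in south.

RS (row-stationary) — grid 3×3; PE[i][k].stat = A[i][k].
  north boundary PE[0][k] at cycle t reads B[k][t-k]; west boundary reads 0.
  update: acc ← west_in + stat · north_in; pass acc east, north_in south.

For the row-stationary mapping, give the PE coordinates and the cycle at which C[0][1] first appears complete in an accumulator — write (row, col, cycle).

RS: C[0][1] accumulates in PE[0][2]:
  @0  [0,2]  acc 0  |  →0  ↓0
  @1  [0,2]  acc 0  |  →0  ↓0
  @2  [0,2]  acc 87  |  →87  ↓2
  @3  [0,2]  acc 130  |  →130  ↓3

(row, col, cycle) = (0, 2, 3)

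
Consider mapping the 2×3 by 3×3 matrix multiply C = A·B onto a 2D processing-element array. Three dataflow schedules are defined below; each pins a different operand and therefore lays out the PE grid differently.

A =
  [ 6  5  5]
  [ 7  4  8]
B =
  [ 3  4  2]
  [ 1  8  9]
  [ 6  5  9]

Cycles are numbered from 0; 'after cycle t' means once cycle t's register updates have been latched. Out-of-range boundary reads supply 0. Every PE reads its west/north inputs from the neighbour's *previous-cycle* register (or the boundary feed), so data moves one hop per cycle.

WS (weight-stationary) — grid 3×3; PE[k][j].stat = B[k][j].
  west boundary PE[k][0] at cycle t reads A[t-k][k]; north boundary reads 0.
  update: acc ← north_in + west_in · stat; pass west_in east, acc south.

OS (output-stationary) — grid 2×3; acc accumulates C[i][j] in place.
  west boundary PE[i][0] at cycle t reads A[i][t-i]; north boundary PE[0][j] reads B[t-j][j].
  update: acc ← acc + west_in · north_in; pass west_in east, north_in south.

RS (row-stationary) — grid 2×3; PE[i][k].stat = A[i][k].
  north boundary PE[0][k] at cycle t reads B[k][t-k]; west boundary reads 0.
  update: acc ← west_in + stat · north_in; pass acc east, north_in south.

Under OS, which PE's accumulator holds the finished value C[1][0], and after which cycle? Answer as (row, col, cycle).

OS: C[1][0] accumulates in PE[1][0]:
  @0  [1,0]  acc 0  |  →0  ↓0
  @1  [1,0]  acc 21  |  →7  ↓3
  @2  [1,0]  acc 25  |  →4  ↓1
  @3  [1,0]  acc 73  |  →8  ↓6

(row, col, cycle) = (1, 0, 3)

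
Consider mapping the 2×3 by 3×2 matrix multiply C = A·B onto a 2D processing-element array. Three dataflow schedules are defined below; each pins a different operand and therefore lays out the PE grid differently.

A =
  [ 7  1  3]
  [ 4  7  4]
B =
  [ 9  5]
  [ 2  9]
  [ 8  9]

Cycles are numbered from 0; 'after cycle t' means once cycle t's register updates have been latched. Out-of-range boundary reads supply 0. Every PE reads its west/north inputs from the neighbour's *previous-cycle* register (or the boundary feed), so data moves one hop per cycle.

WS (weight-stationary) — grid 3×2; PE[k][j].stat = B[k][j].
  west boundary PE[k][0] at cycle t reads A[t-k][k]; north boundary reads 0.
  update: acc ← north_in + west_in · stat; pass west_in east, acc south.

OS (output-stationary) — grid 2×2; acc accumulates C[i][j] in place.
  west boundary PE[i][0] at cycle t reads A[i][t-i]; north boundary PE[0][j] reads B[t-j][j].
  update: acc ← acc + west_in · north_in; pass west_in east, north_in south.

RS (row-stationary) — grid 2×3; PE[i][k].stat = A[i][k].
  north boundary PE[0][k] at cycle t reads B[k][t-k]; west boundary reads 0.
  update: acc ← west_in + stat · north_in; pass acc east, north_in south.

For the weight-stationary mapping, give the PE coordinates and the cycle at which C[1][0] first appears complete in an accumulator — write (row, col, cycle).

WS — PE[2][0] is where C[1][0] collects:
  cycle 0: PE[2][0] → acc 0, east 0, south 0
  cycle 1: PE[2][0] → acc 0, east 0, south 0
  cycle 2: PE[2][0] → acc 89, east 3, south 89
  cycle 3: PE[2][0] → acc 82, east 4, south 82

(row, col, cycle) = (2, 0, 3)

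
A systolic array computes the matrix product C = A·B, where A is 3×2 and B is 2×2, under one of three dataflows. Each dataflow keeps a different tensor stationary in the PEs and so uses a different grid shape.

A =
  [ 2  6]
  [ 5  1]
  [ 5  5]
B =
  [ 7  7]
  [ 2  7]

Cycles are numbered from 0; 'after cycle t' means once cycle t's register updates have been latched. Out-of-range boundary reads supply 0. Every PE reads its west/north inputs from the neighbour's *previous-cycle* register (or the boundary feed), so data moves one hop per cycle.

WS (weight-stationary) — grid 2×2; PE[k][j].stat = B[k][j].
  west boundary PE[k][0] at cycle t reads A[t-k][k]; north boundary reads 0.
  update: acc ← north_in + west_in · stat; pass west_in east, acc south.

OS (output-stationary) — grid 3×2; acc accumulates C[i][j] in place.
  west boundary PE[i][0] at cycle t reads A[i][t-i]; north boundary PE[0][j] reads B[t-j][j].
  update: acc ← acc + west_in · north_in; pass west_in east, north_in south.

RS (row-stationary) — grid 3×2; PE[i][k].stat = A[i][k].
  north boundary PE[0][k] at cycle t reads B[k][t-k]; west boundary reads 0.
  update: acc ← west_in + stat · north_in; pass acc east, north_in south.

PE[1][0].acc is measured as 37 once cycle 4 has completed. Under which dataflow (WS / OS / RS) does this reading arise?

dataflow = OS

WS (2×2 grid), PE[1][0]:
  0: (1,0).acc=0  regs=<0,0>
  1: (1,0).acc=26  regs=<6,26>
  2: (1,0).acc=37  regs=<1,37>
  3: (1,0).acc=45  regs=<5,45>
  4: (1,0).acc=0  regs=<0,0>
OS (3×2 grid), PE[1][0]:
  0: (1,0).acc=0  regs=<0,0>
  1: (1,0).acc=35  regs=<5,7>
  2: (1,0).acc=37  regs=<1,2>
  3: (1,0).acc=37  regs=<0,0>
  4: (1,0).acc=37  regs=<0,0>
RS (3×2 grid), PE[1][0]:
  0: (1,0).acc=0  regs=<0,0>
  1: (1,0).acc=35  regs=<35,7>
  2: (1,0).acc=35  regs=<35,7>
  3: (1,0).acc=0  regs=<0,0>
  4: (1,0).acc=0  regs=<0,0>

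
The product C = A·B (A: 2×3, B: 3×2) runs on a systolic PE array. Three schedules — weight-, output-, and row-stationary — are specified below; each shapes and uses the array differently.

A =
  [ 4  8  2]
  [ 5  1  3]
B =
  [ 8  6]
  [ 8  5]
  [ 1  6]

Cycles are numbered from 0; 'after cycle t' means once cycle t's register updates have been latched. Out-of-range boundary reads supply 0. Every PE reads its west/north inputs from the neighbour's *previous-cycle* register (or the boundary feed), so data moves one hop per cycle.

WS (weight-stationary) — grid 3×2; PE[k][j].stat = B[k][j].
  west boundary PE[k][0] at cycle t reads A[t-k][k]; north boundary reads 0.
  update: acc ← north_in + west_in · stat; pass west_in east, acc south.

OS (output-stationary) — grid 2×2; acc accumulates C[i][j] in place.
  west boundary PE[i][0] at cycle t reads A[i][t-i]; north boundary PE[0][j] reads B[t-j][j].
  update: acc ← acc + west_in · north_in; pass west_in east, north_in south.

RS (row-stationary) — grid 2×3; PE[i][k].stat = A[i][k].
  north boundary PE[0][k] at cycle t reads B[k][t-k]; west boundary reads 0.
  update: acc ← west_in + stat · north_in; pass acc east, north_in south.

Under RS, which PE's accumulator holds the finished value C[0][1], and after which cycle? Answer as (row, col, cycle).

(row, col, cycle) = (0, 2, 3)

RS — PE[0][2] is where C[0][1] collects:
  t=0 PE[0][2]: acc=0 h=0 v=0
  t=1 PE[0][2]: acc=0 h=0 v=0
  t=2 PE[0][2]: acc=98 h=98 v=1
  t=3 PE[0][2]: acc=76 h=76 v=6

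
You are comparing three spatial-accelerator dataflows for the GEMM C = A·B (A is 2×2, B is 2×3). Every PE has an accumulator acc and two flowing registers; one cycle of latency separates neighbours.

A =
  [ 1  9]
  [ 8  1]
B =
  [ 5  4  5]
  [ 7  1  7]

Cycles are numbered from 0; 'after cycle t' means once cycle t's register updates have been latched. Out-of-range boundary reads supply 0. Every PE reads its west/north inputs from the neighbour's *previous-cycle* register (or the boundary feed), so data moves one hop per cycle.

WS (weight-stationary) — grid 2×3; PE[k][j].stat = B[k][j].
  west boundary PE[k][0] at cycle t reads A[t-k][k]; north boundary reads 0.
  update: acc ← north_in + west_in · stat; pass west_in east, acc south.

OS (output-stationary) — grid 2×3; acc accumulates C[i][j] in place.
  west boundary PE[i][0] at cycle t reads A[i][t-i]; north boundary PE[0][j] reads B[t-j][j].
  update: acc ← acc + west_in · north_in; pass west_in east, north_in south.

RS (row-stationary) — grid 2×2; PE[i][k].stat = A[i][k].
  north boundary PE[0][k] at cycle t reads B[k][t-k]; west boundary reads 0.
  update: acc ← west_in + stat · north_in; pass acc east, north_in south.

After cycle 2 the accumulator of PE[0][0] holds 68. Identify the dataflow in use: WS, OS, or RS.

dataflow = OS

WS (2×3 grid), PE[0][0]:
  @0  [0,0]  acc 5  |  →1  ↓5
  @1  [0,0]  acc 40  |  →8  ↓40
  @2  [0,0]  acc 0  |  →0  ↓0
OS (2×3 grid), PE[0][0]:
  @0  [0,0]  acc 5  |  →1  ↓5
  @1  [0,0]  acc 68  |  →9  ↓7
  @2  [0,0]  acc 68  |  →0  ↓0
RS (2×2 grid), PE[0][0]:
  @0  [0,0]  acc 5  |  →5  ↓5
  @1  [0,0]  acc 4  |  →4  ↓4
  @2  [0,0]  acc 5  |  →5  ↓5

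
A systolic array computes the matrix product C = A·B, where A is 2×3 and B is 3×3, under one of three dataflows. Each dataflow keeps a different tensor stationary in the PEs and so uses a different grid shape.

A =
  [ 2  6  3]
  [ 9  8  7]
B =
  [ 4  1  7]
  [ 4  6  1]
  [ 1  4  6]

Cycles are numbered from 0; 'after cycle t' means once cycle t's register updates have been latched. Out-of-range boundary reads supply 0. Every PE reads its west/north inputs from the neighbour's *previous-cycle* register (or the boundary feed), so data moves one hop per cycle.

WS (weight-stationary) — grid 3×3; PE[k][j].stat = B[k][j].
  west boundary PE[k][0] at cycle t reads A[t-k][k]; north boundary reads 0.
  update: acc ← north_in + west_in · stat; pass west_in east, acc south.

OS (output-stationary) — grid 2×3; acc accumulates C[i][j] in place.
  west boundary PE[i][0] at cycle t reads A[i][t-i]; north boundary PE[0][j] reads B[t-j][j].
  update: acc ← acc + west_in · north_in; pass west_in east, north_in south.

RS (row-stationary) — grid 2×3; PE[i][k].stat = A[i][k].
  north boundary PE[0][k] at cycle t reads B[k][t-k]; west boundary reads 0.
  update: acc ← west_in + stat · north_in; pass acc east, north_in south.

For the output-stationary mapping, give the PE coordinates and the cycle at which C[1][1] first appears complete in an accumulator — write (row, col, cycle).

(row, col, cycle) = (1, 1, 4)

OS: C[1][1] accumulates in PE[1][1]:
  step 0 · PE1,1: acc=0; fwd→0 fwd↓0
  step 1 · PE1,1: acc=0; fwd→0 fwd↓0
  step 2 · PE1,1: acc=9; fwd→9 fwd↓1
  step 3 · PE1,1: acc=57; fwd→8 fwd↓6
  step 4 · PE1,1: acc=85; fwd→7 fwd↓4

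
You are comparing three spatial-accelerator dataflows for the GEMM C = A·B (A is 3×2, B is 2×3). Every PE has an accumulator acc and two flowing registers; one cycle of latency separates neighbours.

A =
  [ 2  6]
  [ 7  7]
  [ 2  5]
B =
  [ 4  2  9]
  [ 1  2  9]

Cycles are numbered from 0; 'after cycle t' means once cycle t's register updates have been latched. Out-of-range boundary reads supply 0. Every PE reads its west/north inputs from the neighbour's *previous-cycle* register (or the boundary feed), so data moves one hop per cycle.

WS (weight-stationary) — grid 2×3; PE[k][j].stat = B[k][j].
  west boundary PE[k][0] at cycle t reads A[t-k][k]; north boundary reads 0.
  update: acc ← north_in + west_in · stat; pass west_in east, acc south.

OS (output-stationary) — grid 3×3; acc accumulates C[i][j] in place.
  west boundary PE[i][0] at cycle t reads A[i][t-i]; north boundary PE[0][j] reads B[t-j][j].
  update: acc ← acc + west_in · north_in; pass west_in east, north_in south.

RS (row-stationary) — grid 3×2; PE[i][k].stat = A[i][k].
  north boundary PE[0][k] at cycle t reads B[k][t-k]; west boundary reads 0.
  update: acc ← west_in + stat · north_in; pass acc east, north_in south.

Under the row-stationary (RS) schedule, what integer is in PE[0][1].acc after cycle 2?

PE[0][1].acc = 16

Tracing RS — 3×2 array, target PE[0][1]:
  0: (0,0).acc=8  regs=<8,4>
  0: (0,1).acc=0  regs=<0,0>
  1: (0,0).acc=4  regs=<4,2>
  1: (0,1).acc=14  regs=<14,1>
  2: (0,0).acc=18  regs=<18,9>
  2: (0,1).acc=16  regs=<16,2>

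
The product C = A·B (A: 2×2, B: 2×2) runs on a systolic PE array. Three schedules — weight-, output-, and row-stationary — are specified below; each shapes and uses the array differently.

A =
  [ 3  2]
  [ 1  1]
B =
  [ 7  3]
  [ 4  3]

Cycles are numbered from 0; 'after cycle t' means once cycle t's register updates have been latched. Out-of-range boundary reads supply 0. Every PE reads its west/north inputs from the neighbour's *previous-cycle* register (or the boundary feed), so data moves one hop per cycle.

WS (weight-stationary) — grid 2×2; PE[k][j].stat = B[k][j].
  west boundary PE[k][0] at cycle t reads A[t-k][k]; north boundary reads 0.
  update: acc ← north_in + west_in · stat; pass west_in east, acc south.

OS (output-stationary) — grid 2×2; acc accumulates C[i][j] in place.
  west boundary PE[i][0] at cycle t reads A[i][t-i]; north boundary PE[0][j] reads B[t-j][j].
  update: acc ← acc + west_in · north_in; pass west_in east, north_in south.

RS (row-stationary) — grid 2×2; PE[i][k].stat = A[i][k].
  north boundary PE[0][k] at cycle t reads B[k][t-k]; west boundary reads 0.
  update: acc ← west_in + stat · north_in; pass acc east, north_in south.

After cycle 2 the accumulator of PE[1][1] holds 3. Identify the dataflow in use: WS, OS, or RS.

dataflow = OS

WS [2×2] PE[1][1] across cycles:
  cycle 0: PE[1][1] → acc 0, east 0, south 0
  cycle 1: PE[1][1] → acc 0, east 0, south 0
  cycle 2: PE[1][1] → acc 15, east 2, south 15
OS [2×2] PE[1][1] across cycles:
  cycle 0: PE[1][1] → acc 0, east 0, south 0
  cycle 1: PE[1][1] → acc 0, east 0, south 0
  cycle 2: PE[1][1] → acc 3, east 1, south 3
RS [2×2] PE[1][1] across cycles:
  cycle 0: PE[1][1] → acc 0, east 0, south 0
  cycle 1: PE[1][1] → acc 0, east 0, south 0
  cycle 2: PE[1][1] → acc 11, east 11, south 4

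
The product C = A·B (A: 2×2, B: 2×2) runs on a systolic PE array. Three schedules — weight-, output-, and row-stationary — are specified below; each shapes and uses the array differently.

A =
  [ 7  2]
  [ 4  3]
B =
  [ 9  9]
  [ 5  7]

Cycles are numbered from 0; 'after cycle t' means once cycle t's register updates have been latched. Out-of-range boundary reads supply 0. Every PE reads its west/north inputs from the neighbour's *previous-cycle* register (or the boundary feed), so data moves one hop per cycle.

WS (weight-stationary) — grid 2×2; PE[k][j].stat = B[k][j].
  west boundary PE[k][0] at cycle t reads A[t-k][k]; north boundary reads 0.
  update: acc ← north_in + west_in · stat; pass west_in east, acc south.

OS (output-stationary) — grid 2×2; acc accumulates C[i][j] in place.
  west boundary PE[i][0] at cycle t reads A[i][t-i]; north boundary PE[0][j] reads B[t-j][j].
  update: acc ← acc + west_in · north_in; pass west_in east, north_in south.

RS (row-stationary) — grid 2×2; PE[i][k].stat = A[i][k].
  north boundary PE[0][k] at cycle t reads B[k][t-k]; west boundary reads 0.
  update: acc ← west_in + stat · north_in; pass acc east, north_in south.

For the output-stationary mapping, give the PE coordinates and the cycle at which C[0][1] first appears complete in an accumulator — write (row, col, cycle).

(row, col, cycle) = (0, 1, 2)

OS: C[0][1] accumulates in PE[0][1]:
  cycle 0: PE[0][1] → acc 0, east 0, south 0
  cycle 1: PE[0][1] → acc 63, east 7, south 9
  cycle 2: PE[0][1] → acc 77, east 2, south 7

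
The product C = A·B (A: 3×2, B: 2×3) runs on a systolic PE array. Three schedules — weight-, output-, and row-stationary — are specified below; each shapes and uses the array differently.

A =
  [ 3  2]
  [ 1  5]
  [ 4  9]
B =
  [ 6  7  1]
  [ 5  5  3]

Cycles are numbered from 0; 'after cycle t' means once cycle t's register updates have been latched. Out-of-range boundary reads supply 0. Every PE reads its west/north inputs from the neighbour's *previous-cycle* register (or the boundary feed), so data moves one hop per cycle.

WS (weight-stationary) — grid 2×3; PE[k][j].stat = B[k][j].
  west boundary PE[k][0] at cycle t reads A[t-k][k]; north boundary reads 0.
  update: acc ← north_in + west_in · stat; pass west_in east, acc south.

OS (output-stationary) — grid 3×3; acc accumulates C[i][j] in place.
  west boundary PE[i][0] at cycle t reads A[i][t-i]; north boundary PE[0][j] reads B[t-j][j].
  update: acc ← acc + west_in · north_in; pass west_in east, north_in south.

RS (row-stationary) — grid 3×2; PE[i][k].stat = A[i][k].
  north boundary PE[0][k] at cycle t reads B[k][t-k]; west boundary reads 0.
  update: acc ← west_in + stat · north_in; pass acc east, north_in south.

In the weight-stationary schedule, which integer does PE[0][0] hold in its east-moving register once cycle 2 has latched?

register = 4

WS (2×3). Following PE[0][0] plus its west/north inputs:
  c0 r0c0: 18 / 3 / 18
  c1 r0c0: 6 / 1 / 6
  c2 r0c0: 24 / 4 / 24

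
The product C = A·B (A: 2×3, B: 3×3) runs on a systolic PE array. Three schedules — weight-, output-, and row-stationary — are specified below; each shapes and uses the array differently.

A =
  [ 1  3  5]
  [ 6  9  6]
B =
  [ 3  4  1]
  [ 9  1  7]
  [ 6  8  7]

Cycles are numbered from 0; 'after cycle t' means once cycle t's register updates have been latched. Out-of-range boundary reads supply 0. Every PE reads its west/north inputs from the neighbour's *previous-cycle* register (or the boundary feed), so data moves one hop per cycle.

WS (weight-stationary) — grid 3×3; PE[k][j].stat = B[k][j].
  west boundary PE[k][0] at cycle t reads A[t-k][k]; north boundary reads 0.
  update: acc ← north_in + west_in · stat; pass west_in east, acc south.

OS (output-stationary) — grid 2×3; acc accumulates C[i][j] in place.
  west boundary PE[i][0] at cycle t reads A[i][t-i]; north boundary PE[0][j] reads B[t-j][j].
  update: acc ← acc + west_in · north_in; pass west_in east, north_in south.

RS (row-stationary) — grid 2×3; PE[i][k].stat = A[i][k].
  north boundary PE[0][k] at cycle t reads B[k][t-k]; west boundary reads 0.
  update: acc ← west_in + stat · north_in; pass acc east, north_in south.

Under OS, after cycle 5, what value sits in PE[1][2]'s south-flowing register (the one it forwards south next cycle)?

OS (2×3). Following PE[1][2] plus its west/north inputs:
  c0 r0c2: 0 / 0 / 0
  c0 r1c1: 0 / 0 / 0
  c0 r1c2: 0 / 0 / 0
  c1 r0c2: 0 / 0 / 0
  c1 r1c1: 0 / 0 / 0
  c1 r1c2: 0 / 0 / 0
  c2 r0c2: 1 / 1 / 1
  c2 r1c1: 24 / 6 / 4
  c2 r1c2: 0 / 0 / 0
  c3 r0c2: 22 / 3 / 7
  c3 r1c1: 33 / 9 / 1
  c3 r1c2: 6 / 6 / 1
  c4 r0c2: 57 / 5 / 7
  c4 r1c1: 81 / 6 / 8
  c4 r1c2: 69 / 9 / 7
  c5 r0c2: 57 / 0 / 0
  c5 r1c1: 81 / 0 / 0
  c5 r1c2: 111 / 6 / 7

register = 7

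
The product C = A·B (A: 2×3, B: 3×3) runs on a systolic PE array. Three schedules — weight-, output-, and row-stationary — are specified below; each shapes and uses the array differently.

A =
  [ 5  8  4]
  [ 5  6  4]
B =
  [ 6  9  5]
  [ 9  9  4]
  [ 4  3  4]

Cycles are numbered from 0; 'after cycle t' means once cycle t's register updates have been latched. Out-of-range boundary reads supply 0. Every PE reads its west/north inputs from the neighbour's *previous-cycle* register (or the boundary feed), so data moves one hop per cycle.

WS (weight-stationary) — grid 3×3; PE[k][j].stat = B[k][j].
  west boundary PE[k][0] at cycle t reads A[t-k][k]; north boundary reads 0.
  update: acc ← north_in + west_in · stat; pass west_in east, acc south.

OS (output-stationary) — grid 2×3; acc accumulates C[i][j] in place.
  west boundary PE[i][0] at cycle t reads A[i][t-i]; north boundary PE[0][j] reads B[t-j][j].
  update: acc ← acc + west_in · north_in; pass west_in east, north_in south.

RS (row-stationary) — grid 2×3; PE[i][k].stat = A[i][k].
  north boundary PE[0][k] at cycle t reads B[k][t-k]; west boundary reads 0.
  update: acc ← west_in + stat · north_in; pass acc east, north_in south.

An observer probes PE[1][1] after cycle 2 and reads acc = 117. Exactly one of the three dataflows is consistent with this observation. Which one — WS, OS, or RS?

WS [3×3] PE[1][1] across cycles:
  c0 r1c1: 0 / 0 / 0
  c1 r1c1: 0 / 0 / 0
  c2 r1c1: 117 / 8 / 117
OS [2×3] PE[1][1] across cycles:
  c0 r1c1: 0 / 0 / 0
  c1 r1c1: 0 / 0 / 0
  c2 r1c1: 45 / 5 / 9
RS [2×3] PE[1][1] across cycles:
  c0 r1c1: 0 / 0 / 0
  c1 r1c1: 0 / 0 / 0
  c2 r1c1: 84 / 84 / 9

dataflow = WS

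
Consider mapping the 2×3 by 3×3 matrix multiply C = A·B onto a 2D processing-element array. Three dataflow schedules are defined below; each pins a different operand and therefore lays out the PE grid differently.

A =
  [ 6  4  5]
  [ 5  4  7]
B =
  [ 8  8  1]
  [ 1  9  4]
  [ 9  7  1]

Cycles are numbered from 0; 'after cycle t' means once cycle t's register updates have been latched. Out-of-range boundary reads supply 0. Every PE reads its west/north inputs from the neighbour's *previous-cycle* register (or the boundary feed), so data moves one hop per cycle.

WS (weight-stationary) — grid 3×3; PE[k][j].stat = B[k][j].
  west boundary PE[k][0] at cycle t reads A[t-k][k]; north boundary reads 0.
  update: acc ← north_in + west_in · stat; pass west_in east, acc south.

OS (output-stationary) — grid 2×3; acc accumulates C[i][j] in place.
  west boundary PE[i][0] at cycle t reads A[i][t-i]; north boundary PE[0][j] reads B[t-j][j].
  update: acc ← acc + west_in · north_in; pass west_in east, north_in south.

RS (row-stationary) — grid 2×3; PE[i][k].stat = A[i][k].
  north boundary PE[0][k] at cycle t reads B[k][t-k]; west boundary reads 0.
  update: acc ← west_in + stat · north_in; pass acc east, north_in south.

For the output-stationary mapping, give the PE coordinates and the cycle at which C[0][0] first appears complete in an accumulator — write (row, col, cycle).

(row, col, cycle) = (0, 0, 2)

Under OS, C[0][0] lands at PE[0][0]:
  after 0 — PE[0][0] acc=48, pass-E 6, pass-S 8
  after 1 — PE[0][0] acc=52, pass-E 4, pass-S 1
  after 2 — PE[0][0] acc=97, pass-E 5, pass-S 9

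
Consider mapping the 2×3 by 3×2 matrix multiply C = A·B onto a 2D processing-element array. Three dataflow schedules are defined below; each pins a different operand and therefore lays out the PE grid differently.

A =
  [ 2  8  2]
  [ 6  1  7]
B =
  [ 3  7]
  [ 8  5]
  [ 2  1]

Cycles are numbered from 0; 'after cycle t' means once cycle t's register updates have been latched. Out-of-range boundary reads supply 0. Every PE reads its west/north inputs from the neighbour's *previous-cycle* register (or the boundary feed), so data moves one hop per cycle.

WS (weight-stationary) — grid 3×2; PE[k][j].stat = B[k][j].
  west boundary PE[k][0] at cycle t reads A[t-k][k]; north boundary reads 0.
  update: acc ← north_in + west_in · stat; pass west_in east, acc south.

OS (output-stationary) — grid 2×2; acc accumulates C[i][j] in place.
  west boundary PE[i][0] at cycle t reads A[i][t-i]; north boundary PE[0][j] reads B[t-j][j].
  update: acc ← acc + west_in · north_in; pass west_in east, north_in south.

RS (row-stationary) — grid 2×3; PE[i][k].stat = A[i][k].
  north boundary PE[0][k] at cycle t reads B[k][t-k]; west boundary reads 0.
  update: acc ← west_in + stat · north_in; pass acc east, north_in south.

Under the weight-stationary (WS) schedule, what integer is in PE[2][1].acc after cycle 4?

PE[2][1].acc = 54

WS on a 3×2 grid — tracing PE[2][1] and its feeders:
  after 0 — PE[1][1] acc=0, pass-E 0, pass-S 0
  after 0 — PE[2][0] acc=0, pass-E 0, pass-S 0
  after 0 — PE[2][1] acc=0, pass-E 0, pass-S 0
  after 1 — PE[1][1] acc=0, pass-E 0, pass-S 0
  after 1 — PE[2][0] acc=0, pass-E 0, pass-S 0
  after 1 — PE[2][1] acc=0, pass-E 0, pass-S 0
  after 2 — PE[1][1] acc=54, pass-E 8, pass-S 54
  after 2 — PE[2][0] acc=74, pass-E 2, pass-S 74
  after 2 — PE[2][1] acc=0, pass-E 0, pass-S 0
  after 3 — PE[1][1] acc=47, pass-E 1, pass-S 47
  after 3 — PE[2][0] acc=40, pass-E 7, pass-S 40
  after 3 — PE[2][1] acc=56, pass-E 2, pass-S 56
  after 4 — PE[1][1] acc=0, pass-E 0, pass-S 0
  after 4 — PE[2][0] acc=0, pass-E 0, pass-S 0
  after 4 — PE[2][1] acc=54, pass-E 7, pass-S 54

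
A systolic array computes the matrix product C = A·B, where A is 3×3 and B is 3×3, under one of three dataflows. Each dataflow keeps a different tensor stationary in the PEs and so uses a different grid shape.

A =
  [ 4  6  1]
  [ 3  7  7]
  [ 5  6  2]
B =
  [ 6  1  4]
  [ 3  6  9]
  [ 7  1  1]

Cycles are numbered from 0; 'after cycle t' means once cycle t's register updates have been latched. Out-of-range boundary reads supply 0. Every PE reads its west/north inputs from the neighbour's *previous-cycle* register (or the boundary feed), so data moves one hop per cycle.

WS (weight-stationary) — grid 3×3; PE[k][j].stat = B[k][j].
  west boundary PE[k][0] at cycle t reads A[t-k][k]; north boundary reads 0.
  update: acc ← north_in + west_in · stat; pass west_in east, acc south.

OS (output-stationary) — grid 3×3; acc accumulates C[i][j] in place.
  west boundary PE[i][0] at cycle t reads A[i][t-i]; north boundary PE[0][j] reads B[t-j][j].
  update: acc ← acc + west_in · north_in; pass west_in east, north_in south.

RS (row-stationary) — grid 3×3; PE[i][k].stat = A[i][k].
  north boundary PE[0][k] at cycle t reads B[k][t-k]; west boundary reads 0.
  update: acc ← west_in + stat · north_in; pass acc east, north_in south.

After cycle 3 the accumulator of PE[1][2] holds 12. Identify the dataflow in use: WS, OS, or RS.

dataflow = OS

WS (3×3 grid), PE[1][2]:
  cycle 0: PE[1][2] → acc 0, east 0, south 0
  cycle 1: PE[1][2] → acc 0, east 0, south 0
  cycle 2: PE[1][2] → acc 0, east 0, south 0
  cycle 3: PE[1][2] → acc 70, east 6, south 70
OS (3×3 grid), PE[1][2]:
  cycle 0: PE[1][2] → acc 0, east 0, south 0
  cycle 1: PE[1][2] → acc 0, east 0, south 0
  cycle 2: PE[1][2] → acc 0, east 0, south 0
  cycle 3: PE[1][2] → acc 12, east 3, south 4
RS (3×3 grid), PE[1][2]:
  cycle 0: PE[1][2] → acc 0, east 0, south 0
  cycle 1: PE[1][2] → acc 0, east 0, south 0
  cycle 2: PE[1][2] → acc 0, east 0, south 0
  cycle 3: PE[1][2] → acc 88, east 88, south 7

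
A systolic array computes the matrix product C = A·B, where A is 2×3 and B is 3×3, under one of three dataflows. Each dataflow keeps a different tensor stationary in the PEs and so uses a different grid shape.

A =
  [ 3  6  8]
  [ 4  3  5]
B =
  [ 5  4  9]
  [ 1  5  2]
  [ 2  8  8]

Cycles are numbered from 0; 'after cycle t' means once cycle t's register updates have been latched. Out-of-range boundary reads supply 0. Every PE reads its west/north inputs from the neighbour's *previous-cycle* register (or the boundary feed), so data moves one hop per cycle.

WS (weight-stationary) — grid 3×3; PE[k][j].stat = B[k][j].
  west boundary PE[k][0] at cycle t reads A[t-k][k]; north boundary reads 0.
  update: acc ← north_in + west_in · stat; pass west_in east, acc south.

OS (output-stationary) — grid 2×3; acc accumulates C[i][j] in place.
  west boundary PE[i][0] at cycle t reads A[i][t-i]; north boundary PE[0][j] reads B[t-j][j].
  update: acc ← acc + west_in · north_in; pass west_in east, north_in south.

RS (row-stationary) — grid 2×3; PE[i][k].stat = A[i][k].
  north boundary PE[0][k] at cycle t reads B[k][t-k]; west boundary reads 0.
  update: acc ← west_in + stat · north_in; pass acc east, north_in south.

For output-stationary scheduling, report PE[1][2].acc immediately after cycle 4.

PE[1][2].acc = 42

OS (2×3). Following PE[1][2] plus its west/north inputs:
  t=0 PE[0][2]: acc=0 h=0 v=0
  t=0 PE[1][1]: acc=0 h=0 v=0
  t=0 PE[1][2]: acc=0 h=0 v=0
  t=1 PE[0][2]: acc=0 h=0 v=0
  t=1 PE[1][1]: acc=0 h=0 v=0
  t=1 PE[1][2]: acc=0 h=0 v=0
  t=2 PE[0][2]: acc=27 h=3 v=9
  t=2 PE[1][1]: acc=16 h=4 v=4
  t=2 PE[1][2]: acc=0 h=0 v=0
  t=3 PE[0][2]: acc=39 h=6 v=2
  t=3 PE[1][1]: acc=31 h=3 v=5
  t=3 PE[1][2]: acc=36 h=4 v=9
  t=4 PE[0][2]: acc=103 h=8 v=8
  t=4 PE[1][1]: acc=71 h=5 v=8
  t=4 PE[1][2]: acc=42 h=3 v=2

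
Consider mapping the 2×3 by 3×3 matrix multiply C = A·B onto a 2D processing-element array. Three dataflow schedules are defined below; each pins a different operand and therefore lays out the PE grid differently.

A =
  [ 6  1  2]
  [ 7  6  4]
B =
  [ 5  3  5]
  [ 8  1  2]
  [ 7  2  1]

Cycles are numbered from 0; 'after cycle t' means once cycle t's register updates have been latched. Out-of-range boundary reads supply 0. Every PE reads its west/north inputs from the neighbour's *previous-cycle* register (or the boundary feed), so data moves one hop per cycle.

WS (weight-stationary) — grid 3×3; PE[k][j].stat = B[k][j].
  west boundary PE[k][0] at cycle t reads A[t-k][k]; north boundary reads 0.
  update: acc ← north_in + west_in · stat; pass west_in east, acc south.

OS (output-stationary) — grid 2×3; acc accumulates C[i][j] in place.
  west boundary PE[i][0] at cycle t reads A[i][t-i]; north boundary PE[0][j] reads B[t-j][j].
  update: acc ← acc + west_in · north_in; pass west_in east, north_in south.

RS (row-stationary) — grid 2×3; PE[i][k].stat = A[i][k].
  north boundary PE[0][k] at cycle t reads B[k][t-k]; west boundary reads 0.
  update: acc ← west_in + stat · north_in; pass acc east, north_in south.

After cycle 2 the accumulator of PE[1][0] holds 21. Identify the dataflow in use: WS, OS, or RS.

dataflow = RS

— WS: 3×3; PE[1][0] trace:
  0: (1,0).acc=0  regs=<0,0>
  1: (1,0).acc=38  regs=<1,38>
  2: (1,0).acc=83  regs=<6,83>
— OS: 2×3; PE[1][0] trace:
  0: (1,0).acc=0  regs=<0,0>
  1: (1,0).acc=35  regs=<7,5>
  2: (1,0).acc=83  regs=<6,8>
— RS: 2×3; PE[1][0] trace:
  0: (1,0).acc=0  regs=<0,0>
  1: (1,0).acc=35  regs=<35,5>
  2: (1,0).acc=21  regs=<21,3>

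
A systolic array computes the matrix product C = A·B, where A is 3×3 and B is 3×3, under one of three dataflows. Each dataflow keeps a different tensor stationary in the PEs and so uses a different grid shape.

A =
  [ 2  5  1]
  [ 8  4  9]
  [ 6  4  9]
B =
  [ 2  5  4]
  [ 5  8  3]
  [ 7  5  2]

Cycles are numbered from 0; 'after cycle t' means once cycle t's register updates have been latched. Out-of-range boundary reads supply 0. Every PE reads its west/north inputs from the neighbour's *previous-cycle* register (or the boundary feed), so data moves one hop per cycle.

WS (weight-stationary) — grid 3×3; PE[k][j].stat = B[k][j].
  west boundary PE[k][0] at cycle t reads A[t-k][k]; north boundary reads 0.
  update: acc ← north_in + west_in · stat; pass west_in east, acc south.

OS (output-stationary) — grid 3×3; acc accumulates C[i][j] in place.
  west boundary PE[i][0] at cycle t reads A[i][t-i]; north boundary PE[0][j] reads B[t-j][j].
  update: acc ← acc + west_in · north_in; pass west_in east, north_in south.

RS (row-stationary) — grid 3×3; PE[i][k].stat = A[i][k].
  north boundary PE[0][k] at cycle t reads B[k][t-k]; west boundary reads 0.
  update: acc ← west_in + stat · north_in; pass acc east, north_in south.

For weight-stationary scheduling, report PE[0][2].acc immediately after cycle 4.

PE[0][2].acc = 24

WS (3×3). Following PE[0][2] plus its west/north inputs:
  step 0 · PE0,1: acc=0; fwd→0 fwd↓0
  step 0 · PE0,2: acc=0; fwd→0 fwd↓0
  step 1 · PE0,1: acc=10; fwd→2 fwd↓10
  step 1 · PE0,2: acc=0; fwd→0 fwd↓0
  step 2 · PE0,1: acc=40; fwd→8 fwd↓40
  step 2 · PE0,2: acc=8; fwd→2 fwd↓8
  step 3 · PE0,1: acc=30; fwd→6 fwd↓30
  step 3 · PE0,2: acc=32; fwd→8 fwd↓32
  step 4 · PE0,1: acc=0; fwd→0 fwd↓0
  step 4 · PE0,2: acc=24; fwd→6 fwd↓24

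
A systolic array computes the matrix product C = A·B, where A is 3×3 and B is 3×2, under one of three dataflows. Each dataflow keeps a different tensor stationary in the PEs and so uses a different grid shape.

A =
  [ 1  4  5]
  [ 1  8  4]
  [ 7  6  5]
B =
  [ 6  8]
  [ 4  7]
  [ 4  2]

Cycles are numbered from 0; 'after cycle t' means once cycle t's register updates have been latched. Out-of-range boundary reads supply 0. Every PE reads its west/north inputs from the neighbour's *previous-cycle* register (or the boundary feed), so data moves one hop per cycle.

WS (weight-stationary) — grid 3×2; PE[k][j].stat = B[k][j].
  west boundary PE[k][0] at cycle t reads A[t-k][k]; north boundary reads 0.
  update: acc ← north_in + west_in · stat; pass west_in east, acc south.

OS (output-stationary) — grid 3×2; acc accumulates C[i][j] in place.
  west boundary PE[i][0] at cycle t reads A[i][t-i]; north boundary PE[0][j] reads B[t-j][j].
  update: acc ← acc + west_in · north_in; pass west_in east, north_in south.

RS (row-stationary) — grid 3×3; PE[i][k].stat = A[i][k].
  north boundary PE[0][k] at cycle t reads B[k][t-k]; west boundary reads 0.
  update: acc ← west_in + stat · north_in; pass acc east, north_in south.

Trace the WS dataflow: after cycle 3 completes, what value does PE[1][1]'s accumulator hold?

PE[1][1].acc = 64

WS (3×2). Following PE[1][1] plus its west/north inputs:
  after 0 — PE[0][1] acc=0, pass-E 0, pass-S 0
  after 0 — PE[1][0] acc=0, pass-E 0, pass-S 0
  after 0 — PE[1][1] acc=0, pass-E 0, pass-S 0
  after 1 — PE[0][1] acc=8, pass-E 1, pass-S 8
  after 1 — PE[1][0] acc=22, pass-E 4, pass-S 22
  after 1 — PE[1][1] acc=0, pass-E 0, pass-S 0
  after 2 — PE[0][1] acc=8, pass-E 1, pass-S 8
  after 2 — PE[1][0] acc=38, pass-E 8, pass-S 38
  after 2 — PE[1][1] acc=36, pass-E 4, pass-S 36
  after 3 — PE[0][1] acc=56, pass-E 7, pass-S 56
  after 3 — PE[1][0] acc=66, pass-E 6, pass-S 66
  after 3 — PE[1][1] acc=64, pass-E 8, pass-S 64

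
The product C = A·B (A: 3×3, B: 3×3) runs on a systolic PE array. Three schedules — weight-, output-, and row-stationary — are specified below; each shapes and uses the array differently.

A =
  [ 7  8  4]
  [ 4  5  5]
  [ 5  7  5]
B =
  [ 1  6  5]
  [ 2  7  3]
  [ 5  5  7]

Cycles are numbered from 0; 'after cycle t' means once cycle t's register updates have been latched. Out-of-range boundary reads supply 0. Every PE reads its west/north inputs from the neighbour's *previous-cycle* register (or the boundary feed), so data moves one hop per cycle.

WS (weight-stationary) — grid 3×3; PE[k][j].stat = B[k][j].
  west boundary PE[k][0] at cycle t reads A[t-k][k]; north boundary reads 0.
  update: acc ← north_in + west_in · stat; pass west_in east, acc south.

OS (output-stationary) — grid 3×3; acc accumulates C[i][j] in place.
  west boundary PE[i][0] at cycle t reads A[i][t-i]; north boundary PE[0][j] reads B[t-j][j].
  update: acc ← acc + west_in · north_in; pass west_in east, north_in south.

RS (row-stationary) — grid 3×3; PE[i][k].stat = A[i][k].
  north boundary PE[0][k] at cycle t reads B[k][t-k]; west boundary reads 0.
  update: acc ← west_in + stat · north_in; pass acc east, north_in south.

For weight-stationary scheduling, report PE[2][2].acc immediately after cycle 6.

PE[2][2].acc = 81

WS (3×3). Following PE[2][2] plus its west/north inputs:
  @0  [1,2]  acc 0  |  →0  ↓0
  @0  [2,1]  acc 0  |  →0  ↓0
  @0  [2,2]  acc 0  |  →0  ↓0
  @1  [1,2]  acc 0  |  →0  ↓0
  @1  [2,1]  acc 0  |  →0  ↓0
  @1  [2,2]  acc 0  |  →0  ↓0
  @2  [1,2]  acc 0  |  →0  ↓0
  @2  [2,1]  acc 0  |  →0  ↓0
  @2  [2,2]  acc 0  |  →0  ↓0
  @3  [1,2]  acc 59  |  →8  ↓59
  @3  [2,1]  acc 118  |  →4  ↓118
  @3  [2,2]  acc 0  |  →0  ↓0
  @4  [1,2]  acc 35  |  →5  ↓35
  @4  [2,1]  acc 84  |  →5  ↓84
  @4  [2,2]  acc 87  |  →4  ↓87
  @5  [1,2]  acc 46  |  →7  ↓46
  @5  [2,1]  acc 104  |  →5  ↓104
  @5  [2,2]  acc 70  |  →5  ↓70
  @6  [1,2]  acc 0  |  →0  ↓0
  @6  [2,1]  acc 0  |  →0  ↓0
  @6  [2,2]  acc 81  |  →5  ↓81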